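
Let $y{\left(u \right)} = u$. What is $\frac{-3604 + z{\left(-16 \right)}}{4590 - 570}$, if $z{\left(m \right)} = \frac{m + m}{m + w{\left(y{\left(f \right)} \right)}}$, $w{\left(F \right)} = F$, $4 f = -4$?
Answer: $- \frac{5103}{5695} \approx -0.89605$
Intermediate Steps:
$f = -1$ ($f = \frac{1}{4} \left(-4\right) = -1$)
$z{\left(m \right)} = \frac{2 m}{-1 + m}$ ($z{\left(m \right)} = \frac{m + m}{m - 1} = \frac{2 m}{-1 + m}$)
$\frac{-3604 + z{\left(-16 \right)}}{4590 - 570} = \frac{-3604 + 2 \left(-16\right) \frac{1}{-1 - 16}}{4590 - 570} = \frac{-3604 + 2 \left(-16\right) \frac{1}{-17}}{4020} = \left(-3604 + 2 \left(-16\right) \left(- \frac{1}{17}\right)\right) \frac{1}{4020} = \left(-3604 + \frac{32}{17}\right) \frac{1}{4020} = \left(- \frac{61236}{17}\right) \frac{1}{4020} = - \frac{5103}{5695}$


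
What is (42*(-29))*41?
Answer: -49938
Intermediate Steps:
(42*(-29))*41 = -1218*41 = -49938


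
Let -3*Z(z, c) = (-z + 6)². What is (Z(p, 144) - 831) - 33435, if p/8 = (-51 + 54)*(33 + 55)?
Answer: -1512678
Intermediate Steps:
p = 2112 (p = 8*((-51 + 54)*(33 + 55)) = 8*(3*88) = 8*264 = 2112)
Z(z, c) = -(6 - z)²/3 (Z(z, c) = -(-z + 6)²/3 = -(6 - z)²/3)
(Z(p, 144) - 831) - 33435 = (-(-6 + 2112)²/3 - 831) - 33435 = (-⅓*2106² - 831) - 33435 = (-⅓*4435236 - 831) - 33435 = (-1478412 - 831) - 33435 = -1479243 - 33435 = -1512678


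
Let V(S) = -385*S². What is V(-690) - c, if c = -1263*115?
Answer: -183153255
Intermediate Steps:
c = -145245
V(-690) - c = -385*(-690)² - 1*(-145245) = -385*476100 + 145245 = -183298500 + 145245 = -183153255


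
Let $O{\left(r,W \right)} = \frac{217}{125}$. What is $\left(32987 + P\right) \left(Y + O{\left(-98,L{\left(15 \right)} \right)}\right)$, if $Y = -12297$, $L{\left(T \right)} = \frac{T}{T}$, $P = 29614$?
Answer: $- \frac{96211977708}{125} \approx -7.697 \cdot 10^{8}$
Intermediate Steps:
$L{\left(T \right)} = 1$
$O{\left(r,W \right)} = \frac{217}{125}$ ($O{\left(r,W \right)} = 217 \cdot \frac{1}{125} = \frac{217}{125}$)
$\left(32987 + P\right) \left(Y + O{\left(-98,L{\left(15 \right)} \right)}\right) = \left(32987 + 29614\right) \left(-12297 + \frac{217}{125}\right) = 62601 \left(- \frac{1536908}{125}\right) = - \frac{96211977708}{125}$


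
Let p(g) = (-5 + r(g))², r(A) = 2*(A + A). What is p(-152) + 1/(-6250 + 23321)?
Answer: 6414752600/17071 ≈ 3.7577e+5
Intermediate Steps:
r(A) = 4*A (r(A) = 2*(2*A) = 4*A)
p(g) = (-5 + 4*g)²
p(-152) + 1/(-6250 + 23321) = (-5 + 4*(-152))² + 1/(-6250 + 23321) = (-5 - 608)² + 1/17071 = (-613)² + 1/17071 = 375769 + 1/17071 = 6414752600/17071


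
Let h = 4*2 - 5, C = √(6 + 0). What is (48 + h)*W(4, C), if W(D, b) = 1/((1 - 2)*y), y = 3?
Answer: -17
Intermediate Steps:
C = √6 ≈ 2.4495
W(D, b) = -⅓ (W(D, b) = 1/((1 - 2)*3) = 1/(-1*3) = 1/(-3) = -⅓)
h = 3 (h = 8 - 5 = 3)
(48 + h)*W(4, C) = (48 + 3)*(-⅓) = 51*(-⅓) = -17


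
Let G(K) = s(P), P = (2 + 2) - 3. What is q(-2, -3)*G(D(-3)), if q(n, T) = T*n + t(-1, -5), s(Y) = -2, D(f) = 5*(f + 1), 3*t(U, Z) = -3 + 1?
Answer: -32/3 ≈ -10.667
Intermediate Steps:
t(U, Z) = -⅔ (t(U, Z) = (-3 + 1)/3 = (⅓)*(-2) = -⅔)
D(f) = 5 + 5*f (D(f) = 5*(1 + f) = 5 + 5*f)
P = 1 (P = 4 - 3 = 1)
q(n, T) = -⅔ + T*n (q(n, T) = T*n - ⅔ = -⅔ + T*n)
G(K) = -2
q(-2, -3)*G(D(-3)) = (-⅔ - 3*(-2))*(-2) = (-⅔ + 6)*(-2) = (16/3)*(-2) = -32/3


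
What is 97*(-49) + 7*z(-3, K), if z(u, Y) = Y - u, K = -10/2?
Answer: -4767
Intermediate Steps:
K = -5 (K = -10/2 = -2*5/2 = -5)
97*(-49) + 7*z(-3, K) = 97*(-49) + 7*(-5 - 1*(-3)) = -4753 + 7*(-5 + 3) = -4753 + 7*(-2) = -4753 - 14 = -4767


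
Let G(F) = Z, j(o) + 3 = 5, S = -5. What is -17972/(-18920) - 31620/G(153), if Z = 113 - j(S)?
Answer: -49687959/175010 ≈ -283.92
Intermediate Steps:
j(o) = 2 (j(o) = -3 + 5 = 2)
Z = 111 (Z = 113 - 1*2 = 113 - 2 = 111)
G(F) = 111
-17972/(-18920) - 31620/G(153) = -17972/(-18920) - 31620/111 = -17972*(-1/18920) - 31620*1/111 = 4493/4730 - 10540/37 = -49687959/175010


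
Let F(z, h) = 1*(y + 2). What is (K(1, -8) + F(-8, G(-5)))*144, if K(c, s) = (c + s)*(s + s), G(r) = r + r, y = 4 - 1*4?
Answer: 16416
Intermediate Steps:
y = 0 (y = 4 - 4 = 0)
G(r) = 2*r
K(c, s) = 2*s*(c + s) (K(c, s) = (c + s)*(2*s) = 2*s*(c + s))
F(z, h) = 2 (F(z, h) = 1*(0 + 2) = 1*2 = 2)
(K(1, -8) + F(-8, G(-5)))*144 = (2*(-8)*(1 - 8) + 2)*144 = (2*(-8)*(-7) + 2)*144 = (112 + 2)*144 = 114*144 = 16416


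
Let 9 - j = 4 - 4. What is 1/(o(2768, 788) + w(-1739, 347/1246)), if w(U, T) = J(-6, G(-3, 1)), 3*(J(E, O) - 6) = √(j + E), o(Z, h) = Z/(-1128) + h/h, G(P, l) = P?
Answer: 90381/404254 - 6627*√3/404254 ≈ 0.19518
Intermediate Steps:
j = 9 (j = 9 - (4 - 4) = 9 - 1*0 = 9 + 0 = 9)
o(Z, h) = 1 - Z/1128 (o(Z, h) = Z*(-1/1128) + 1 = -Z/1128 + 1 = 1 - Z/1128)
J(E, O) = 6 + √(9 + E)/3
w(U, T) = 6 + √3/3 (w(U, T) = 6 + √(9 - 6)/3 = 6 + √3/3)
1/(o(2768, 788) + w(-1739, 347/1246)) = 1/((1 - 1/1128*2768) + (6 + √3/3)) = 1/((1 - 346/141) + (6 + √3/3)) = 1/(-205/141 + (6 + √3/3)) = 1/(641/141 + √3/3)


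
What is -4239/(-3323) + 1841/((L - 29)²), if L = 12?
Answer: 7342714/960347 ≈ 7.6459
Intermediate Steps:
-4239/(-3323) + 1841/((L - 29)²) = -4239/(-3323) + 1841/((12 - 29)²) = -4239*(-1/3323) + 1841/((-17)²) = 4239/3323 + 1841/289 = 7342714/960347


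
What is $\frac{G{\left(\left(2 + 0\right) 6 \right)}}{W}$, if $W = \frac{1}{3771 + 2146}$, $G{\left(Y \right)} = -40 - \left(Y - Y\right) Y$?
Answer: $-236680$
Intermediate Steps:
$G{\left(Y \right)} = -40$ ($G{\left(Y \right)} = -40 - 0 Y = -40 - 0 = -40 + 0 = -40$)
$W = \frac{1}{5917} \approx 0.000169$
$\frac{G{\left(\left(2 + 0\right) 6 \right)}}{W} = - 40 \frac{1}{\frac{1}{5917}} = \left(-40\right) 5917 = -236680$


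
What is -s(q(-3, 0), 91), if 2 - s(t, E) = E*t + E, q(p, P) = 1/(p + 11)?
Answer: 803/8 ≈ 100.38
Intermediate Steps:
q(p, P) = 1/(11 + p)
s(t, E) = 2 - E - E*t (s(t, E) = 2 - (E*t + E) = 2 - (E + E*t) = 2 + (-E - E*t) = 2 - E - E*t)
-s(q(-3, 0), 91) = -(2 - 1*91 - 1*91/(11 - 3)) = -(2 - 91 - 1*91/8) = -(2 - 91 - 1*91*⅛) = -(2 - 91 - 91/8) = -1*(-803/8) = 803/8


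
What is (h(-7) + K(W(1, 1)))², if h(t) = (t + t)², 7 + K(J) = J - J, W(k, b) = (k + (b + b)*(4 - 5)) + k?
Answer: 35721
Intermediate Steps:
W(k, b) = -2*b + 2*k (W(k, b) = (k + (2*b)*(-1)) + k = (k - 2*b) + k = -2*b + 2*k)
K(J) = -7 (K(J) = -7 + (J - J) = -7 + 0 = -7)
h(t) = 4*t² (h(t) = (2*t)² = 4*t²)
(h(-7) + K(W(1, 1)))² = (4*(-7)² - 7)² = (4*49 - 7)² = (196 - 7)² = 189² = 35721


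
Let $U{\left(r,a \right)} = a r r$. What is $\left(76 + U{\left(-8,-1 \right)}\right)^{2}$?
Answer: $144$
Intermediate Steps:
$U{\left(r,a \right)} = a r^{2}$
$\left(76 + U{\left(-8,-1 \right)}\right)^{2} = \left(76 - \left(-8\right)^{2}\right)^{2} = \left(76 - 64\right)^{2} = 12^{2} = 144$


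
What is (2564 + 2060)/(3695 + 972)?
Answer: 4624/4667 ≈ 0.99079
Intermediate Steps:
(2564 + 2060)/(3695 + 972) = 4624/4667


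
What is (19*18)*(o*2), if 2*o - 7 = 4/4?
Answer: 2736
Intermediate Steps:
o = 4 (o = 7/2 + (4/4)/2 = 7/2 + (4*(¼))/2 = 7/2 + (½)*1 = 7/2 + ½ = 4)
(19*18)*(o*2) = (19*18)*(4*2) = 342*8 = 2736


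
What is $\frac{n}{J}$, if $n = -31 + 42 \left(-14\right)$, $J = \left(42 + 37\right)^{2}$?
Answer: $- \frac{619}{6241} \approx -0.099183$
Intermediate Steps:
$J = 6241$ ($J = 79^{2} = 6241$)
$n = -619$ ($n = -31 - 588 = -619$)
$\frac{n}{J} = - \frac{619}{6241}$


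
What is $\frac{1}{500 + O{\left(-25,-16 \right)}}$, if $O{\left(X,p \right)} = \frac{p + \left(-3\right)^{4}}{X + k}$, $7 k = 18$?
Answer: $\frac{157}{78045} \approx 0.0020117$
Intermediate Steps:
$k = \frac{18}{7}$ ($k = \frac{1}{7} \cdot 18 = \frac{18}{7} \approx 2.5714$)
$O{\left(X,p \right)} = \frac{81 + p}{\frac{18}{7} + X}$ ($O{\left(X,p \right)} = \frac{p + \left(-3\right)^{4}}{X + \frac{18}{7}} = \frac{p + 81}{\frac{18}{7} + X} = \frac{81 + p}{\frac{18}{7} + X}$)
$\frac{1}{500 + O{\left(-25,-16 \right)}} = \frac{1}{500 + \frac{7 \left(81 - 16\right)}{18 + 7 \left(-25\right)}} = \frac{1}{500 + 7 \frac{1}{18 - 175} \cdot 65} = \frac{1}{500 + 7 \frac{1}{-157} \cdot 65} = \frac{1}{500 + 7 \left(- \frac{1}{157}\right) 65} = \frac{1}{500 - \frac{455}{157}} = \frac{1}{\frac{78045}{157}} = \frac{157}{78045}$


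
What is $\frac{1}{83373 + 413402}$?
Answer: $\frac{1}{496775} \approx 2.013 \cdot 10^{-6}$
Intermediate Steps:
$\frac{1}{83373 + 413402} = \frac{1}{496775}$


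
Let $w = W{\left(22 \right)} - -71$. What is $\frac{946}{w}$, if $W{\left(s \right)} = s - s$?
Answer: $\frac{946}{71} \approx 13.324$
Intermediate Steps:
$W{\left(s \right)} = 0$
$w = 71$ ($w = 0 - -71 = 0 + 71 = 71$)
$\frac{946}{w} = \frac{946}{71}$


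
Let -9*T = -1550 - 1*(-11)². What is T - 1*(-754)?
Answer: 2819/3 ≈ 939.67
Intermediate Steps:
T = 557/3 (T = -(-1550 - 1*(-11)²)/9 = -(-1550 - 1*121)/9 = -(-1550 - 121)/9 = -⅑*(-1671) = 557/3 ≈ 185.67)
T - 1*(-754) = 557/3 - 1*(-754) = 557/3 + 754 = 2819/3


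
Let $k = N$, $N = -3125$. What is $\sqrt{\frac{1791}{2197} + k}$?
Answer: $\frac{i \sqrt{89229842}}{169} \approx 55.894 i$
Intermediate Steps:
$k = -3125$
$\sqrt{\frac{1791}{2197} + k} = \sqrt{\frac{1791}{2197} - 3125} = \sqrt{- \frac{6863834}{2197}} = \frac{i \sqrt{89229842}}{169}$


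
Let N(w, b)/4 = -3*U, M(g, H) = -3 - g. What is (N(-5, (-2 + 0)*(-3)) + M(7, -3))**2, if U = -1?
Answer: 4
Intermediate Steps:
N(w, b) = 12 (N(w, b) = 4*(-3*(-1)) = 4*3 = 12)
(N(-5, (-2 + 0)*(-3)) + M(7, -3))**2 = (12 + (-3 - 1*7))**2 = (12 + (-3 - 7))**2 = (12 - 10)**2 = 2**2 = 4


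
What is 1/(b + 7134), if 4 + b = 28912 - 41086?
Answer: -1/5044 ≈ -0.00019826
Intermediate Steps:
b = -12178 (b = -4 + (28912 - 41086) = -4 - 12174 = -12178)
1/(b + 7134) = 1/(-12178 + 7134) = 1/(-5044) = -1/5044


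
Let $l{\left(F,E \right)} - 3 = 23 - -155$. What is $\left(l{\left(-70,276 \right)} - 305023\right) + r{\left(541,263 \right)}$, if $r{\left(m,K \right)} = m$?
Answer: $-304301$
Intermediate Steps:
$l{\left(F,E \right)} = 181$ ($l{\left(F,E \right)} = 3 + \left(23 - -155\right) = 3 + \left(23 + 155\right) = 3 + 178 = 181$)
$\left(l{\left(-70,276 \right)} - 305023\right) + r{\left(541,263 \right)} = \left(181 - 305023\right) + 541 = -304842 + 541 = -304301$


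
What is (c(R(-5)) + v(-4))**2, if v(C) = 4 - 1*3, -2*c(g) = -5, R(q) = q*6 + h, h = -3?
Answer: 49/4 ≈ 12.250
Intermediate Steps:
R(q) = -3 + 6*q (R(q) = q*6 - 3 = 6*q - 3 = -3 + 6*q)
c(g) = 5/2 (c(g) = -1/2*(-5) = 5/2)
v(C) = 1 (v(C) = 4 - 3 = 1)
(c(R(-5)) + v(-4))**2 = (5/2 + 1)**2 = (7/2)**2 = 49/4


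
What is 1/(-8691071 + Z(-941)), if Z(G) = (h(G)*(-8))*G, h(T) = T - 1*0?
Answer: -1/15774919 ≈ -6.3392e-8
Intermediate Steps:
h(T) = T (h(T) = T + 0 = T)
Z(G) = -8*G**2 (Z(G) = (G*(-8))*G = (-8*G)*G = -8*G**2)
1/(-8691071 + Z(-941)) = 1/(-8691071 - 8*(-941)**2) = 1/(-8691071 - 8*885481) = 1/(-8691071 - 7083848) = 1/(-15774919) = -1/15774919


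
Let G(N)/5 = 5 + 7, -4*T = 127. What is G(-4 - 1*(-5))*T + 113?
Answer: -1792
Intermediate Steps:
T = -127/4 (T = -1/4*127 = -127/4 ≈ -31.750)
G(N) = 60 (G(N) = 5*(5 + 7) = 5*12 = 60)
G(-4 - 1*(-5))*T + 113 = 60*(-127/4) + 113 = -1905 + 113 = -1792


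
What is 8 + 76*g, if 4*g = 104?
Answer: 1984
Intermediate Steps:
g = 26 (g = (1/4)*104 = 26)
8 + 76*g = 8 + 76*26 = 8 + 1976 = 1984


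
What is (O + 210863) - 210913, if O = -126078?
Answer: -126128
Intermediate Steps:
(O + 210863) - 210913 = (-126078 + 210863) - 210913 = 84785 - 210913 = -126128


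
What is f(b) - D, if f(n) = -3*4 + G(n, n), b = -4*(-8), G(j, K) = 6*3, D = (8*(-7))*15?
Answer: 846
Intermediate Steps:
D = -840 (D = -56*15 = -840)
G(j, K) = 18
b = 32
f(n) = 6 (f(n) = -3*4 + 18 = -12 + 18 = 6)
f(b) - D = 6 - 1*(-840) = 6 + 840 = 846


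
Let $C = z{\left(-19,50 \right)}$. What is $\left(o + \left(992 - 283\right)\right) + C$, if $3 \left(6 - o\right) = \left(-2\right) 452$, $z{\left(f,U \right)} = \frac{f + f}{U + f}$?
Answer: $\frac{94405}{93} \approx 1015.1$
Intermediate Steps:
$z{\left(f,U \right)} = \frac{2 f}{U + f}$
$C = - \frac{38}{31}$ ($C = 2 \left(-19\right) \frac{1}{50 - 19} = 2 \left(-19\right) \frac{1}{31} = - \frac{38}{31} \approx -1.2258$)
$o = \frac{922}{3}$ ($o = 6 - \frac{\left(-2\right) 452}{3} = 6 - - \frac{904}{3} = 6 + \frac{904}{3} = \frac{922}{3} \approx 307.33$)
$\left(o + \left(992 - 283\right)\right) + C = \left(\frac{922}{3} + \left(992 - 283\right)\right) - \frac{38}{31} = \left(\frac{922}{3} + 709\right) - \frac{38}{31} = \frac{3049}{3} - \frac{38}{31} = \frac{94405}{93}$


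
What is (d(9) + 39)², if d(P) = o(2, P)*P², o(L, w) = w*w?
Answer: 43560000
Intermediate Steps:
o(L, w) = w²
d(P) = P⁴ (d(P) = P²*P² = P⁴)
(d(9) + 39)² = (9⁴ + 39)² = (6561 + 39)² = 6600² = 43560000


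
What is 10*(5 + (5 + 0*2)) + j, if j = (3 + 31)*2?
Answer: 168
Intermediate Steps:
j = 68 (j = 34*2 = 68)
10*(5 + (5 + 0*2)) + j = 10*(5 + (5 + 0*2)) + 68 = 10*(5 + (5 + 0)) + 68 = 10*(5 + 5) + 68 = 10*10 + 68 = 100 + 68 = 168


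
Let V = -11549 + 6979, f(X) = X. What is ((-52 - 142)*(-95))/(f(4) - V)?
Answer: 9215/2287 ≈ 4.0293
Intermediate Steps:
V = -4570
((-52 - 142)*(-95))/(f(4) - V) = ((-52 - 142)*(-95))/(4 - 1*(-4570)) = (-194*(-95))/(4 + 4570) = 18430/4574 = 18430*(1/4574) = 9215/2287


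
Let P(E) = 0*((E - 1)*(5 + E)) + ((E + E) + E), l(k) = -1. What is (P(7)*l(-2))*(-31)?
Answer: 651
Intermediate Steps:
P(E) = 3*E (P(E) = 0*((-1 + E)*(5 + E)) + (2*E + E) = 0 + 3*E = 3*E)
(P(7)*l(-2))*(-31) = ((3*7)*(-1))*(-31) = (21*(-1))*(-31) = -21*(-31) = 651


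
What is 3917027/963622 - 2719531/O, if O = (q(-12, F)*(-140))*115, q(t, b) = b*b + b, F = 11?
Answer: 497502985531/93085885200 ≈ 5.3446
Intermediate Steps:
q(t, b) = b + b² (q(t, b) = b² + b = b + b²)
O = -2125200 (O = ((11*(1 + 11))*(-140))*115 = ((11*12)*(-140))*115 = (132*(-140))*115 = -18480*115 = -2125200)
3917027/963622 - 2719531/O = 3917027/963622 - 2719531/(-2125200) = 3917027*(1/963622) - 2719531*(-1/2125200) = 3917027/963622 + 2719531/2125200 = 497502985531/93085885200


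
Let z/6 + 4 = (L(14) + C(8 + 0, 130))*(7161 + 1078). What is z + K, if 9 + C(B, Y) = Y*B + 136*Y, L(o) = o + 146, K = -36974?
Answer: 932832016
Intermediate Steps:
L(o) = 146 + o
C(B, Y) = -9 + 136*Y + B*Y (C(B, Y) = -9 + (Y*B + 136*Y) = -9 + (B*Y + 136*Y) = -9 + (136*Y + B*Y) = -9 + 136*Y + B*Y)
z = 932868990 (z = -24 + 6*(((146 + 14) + (-9 + 136*130 + (8 + 0)*130))*(7161 + 1078)) = -24 + 6*((160 + (-9 + 17680 + 8*130))*8239) = -24 + 6*((160 + (-9 + 17680 + 1040))*8239) = -24 + 6*((160 + 18711)*8239) = -24 + 6*(18871*8239) = -24 + 6*155478169 = -24 + 932869014 = 932868990)
z + K = 932868990 - 36974 = 932832016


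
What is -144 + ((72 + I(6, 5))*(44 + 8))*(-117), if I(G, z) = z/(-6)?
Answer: -433122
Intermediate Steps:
I(G, z) = -z/6 (I(G, z) = z*(-⅙) = -z/6)
-144 + ((72 + I(6, 5))*(44 + 8))*(-117) = -144 + ((72 - ⅙*5)*(44 + 8))*(-117) = -144 + ((72 - ⅚)*52)*(-117) = -144 + ((427/6)*52)*(-117) = -144 + (11102/3)*(-117) = -144 - 432978 = -433122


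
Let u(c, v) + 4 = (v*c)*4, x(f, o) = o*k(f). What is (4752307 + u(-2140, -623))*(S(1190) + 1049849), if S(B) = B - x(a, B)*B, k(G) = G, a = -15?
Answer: 224824335349637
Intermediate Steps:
x(f, o) = f*o (x(f, o) = o*f = f*o)
u(c, v) = -4 + 4*c*v (u(c, v) = -4 + (v*c)*4 = -4 + (c*v)*4 = -4 + 4*c*v)
S(B) = B + 15*B² (S(B) = B - (-15*B)*B = B - (-15)*B² = B + 15*B²)
(4752307 + u(-2140, -623))*(S(1190) + 1049849) = (4752307 + (-4 + 4*(-2140)*(-623)))*(1190*(1 + 15*1190) + 1049849) = (4752307 + (-4 + 5332880))*(1190*(1 + 17850) + 1049849) = (4752307 + 5332876)*(1190*17851 + 1049849) = 10085183*(21242690 + 1049849) = 10085183*22292539 = 224824335349637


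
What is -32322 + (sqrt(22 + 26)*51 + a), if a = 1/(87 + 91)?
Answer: -5753315/178 + 204*sqrt(3) ≈ -31969.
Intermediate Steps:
a = 1/178 ≈ 0.0056180
-32322 + (sqrt(22 + 26)*51 + a) = -32322 + (sqrt(22 + 26)*51 + 1/178) = -32322 + (sqrt(48)*51 + 1/178) = -32322 + ((4*sqrt(3))*51 + 1/178) = -32322 + (204*sqrt(3) + 1/178) = -32322 + (1/178 + 204*sqrt(3)) = -5753315/178 + 204*sqrt(3)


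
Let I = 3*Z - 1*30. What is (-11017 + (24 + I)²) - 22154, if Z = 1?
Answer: -33162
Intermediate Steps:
I = -27 (I = 3*1 - 1*30 = 3 - 30 = -27)
(-11017 + (24 + I)²) - 22154 = (-11017 + (24 - 27)²) - 22154 = (-11017 + (-3)²) - 22154 = (-11017 + 9) - 22154 = -11008 - 22154 = -33162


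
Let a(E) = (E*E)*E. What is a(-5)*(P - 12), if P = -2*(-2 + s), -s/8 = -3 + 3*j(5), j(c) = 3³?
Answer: -155000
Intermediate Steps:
a(E) = E³ (a(E) = E²*E = E³)
j(c) = 27
s = -624 (s = -8*(-3 + 3*27) = -8*(-3 + 81) = -8*78 = -624)
P = 1252 (P = -2*(-2 - 624) = -2*(-626) = 1252)
a(-5)*(P - 12) = (-5)³*(1252 - 12) = -125*1240 = -155000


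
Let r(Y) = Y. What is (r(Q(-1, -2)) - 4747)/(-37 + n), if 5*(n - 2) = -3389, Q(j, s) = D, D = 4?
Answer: 2635/396 ≈ 6.6540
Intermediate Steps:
Q(j, s) = 4
n = -3379/5 (n = 2 + (1/5)*(-3389) = 2 - 3389/5 = -3379/5 ≈ -675.80)
(r(Q(-1, -2)) - 4747)/(-37 + n) = (4 - 4747)/(-37 - 3379/5) = -4743/(-3564/5) = -4743*(-5/3564) = 2635/396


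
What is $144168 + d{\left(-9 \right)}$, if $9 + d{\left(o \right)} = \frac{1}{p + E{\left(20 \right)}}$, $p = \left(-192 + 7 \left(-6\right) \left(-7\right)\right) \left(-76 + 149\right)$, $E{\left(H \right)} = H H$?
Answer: $\frac{1131071515}{7846} \approx 1.4416 \cdot 10^{5}$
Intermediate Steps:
$E{\left(H \right)} = H^{2}$
$p = 7446$ ($p = \left(-192 - -294\right) 73 = \left(-192 + 294\right) 73 = 102 \cdot 73 = 7446$)
$d{\left(o \right)} = - \frac{70613}{7846}$ ($d{\left(o \right)} = -9 + \frac{1}{7446 + 20^{2}} = -9 + \frac{1}{7446 + 400} = -9 + \frac{1}{7846} = - \frac{70613}{7846}$)
$144168 + d{\left(-9 \right)} = 144168 - \frac{70613}{7846} = \frac{1131071515}{7846}$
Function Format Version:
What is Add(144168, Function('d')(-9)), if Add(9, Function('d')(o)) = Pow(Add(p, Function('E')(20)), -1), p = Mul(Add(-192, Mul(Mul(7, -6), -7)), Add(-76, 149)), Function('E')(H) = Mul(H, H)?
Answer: Rational(1131071515, 7846) ≈ 1.4416e+5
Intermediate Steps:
Function('E')(H) = Pow(H, 2)
p = 7446 (p = Mul(Add(-192, Mul(-42, -7)), 73) = Mul(Add(-192, 294), 73) = Mul(102, 73) = 7446)
Function('d')(o) = Rational(-70613, 7846) (Function('d')(o) = Add(-9, Pow(Add(7446, Pow(20, 2)), -1)) = Add(-9, Pow(Add(7446, 400), -1)) = Add(-9, Pow(7846, -1)) = Add(-9, Rational(1, 7846)) = Rational(-70613, 7846))
Add(144168, Function('d')(-9)) = Add(144168, Rational(-70613, 7846)) = Rational(1131071515, 7846)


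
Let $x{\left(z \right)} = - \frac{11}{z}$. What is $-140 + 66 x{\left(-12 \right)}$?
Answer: $- \frac{159}{2} \approx -79.5$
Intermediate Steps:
$-140 + 66 x{\left(-12 \right)} = -140 + 66 \left(- \frac{11}{-12}\right) = -140 + 66 \left(\left(-11\right) \left(- \frac{1}{12}\right)\right) = -140 + 66 \cdot \frac{11}{12} = -140 + \frac{121}{2} = - \frac{159}{2}$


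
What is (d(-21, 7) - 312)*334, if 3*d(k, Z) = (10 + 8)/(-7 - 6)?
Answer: -1356708/13 ≈ -1.0436e+5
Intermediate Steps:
d(k, Z) = -6/13 (d(k, Z) = ((10 + 8)/(-7 - 6))/3 = (18/(-13))/3 = (18*(-1/13))/3 = (1/3)*(-18/13) = -6/13)
(d(-21, 7) - 312)*334 = (-6/13 - 312)*334 = -4062/13*334 = -1356708/13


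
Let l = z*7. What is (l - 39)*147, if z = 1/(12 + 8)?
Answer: -113631/20 ≈ -5681.5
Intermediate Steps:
z = 1/20 ≈ 0.050000
l = 7/20 (l = (1/20)*7 = 7/20 ≈ 0.35000)
(l - 39)*147 = (7/20 - 39)*147 = -773/20*147 = -113631/20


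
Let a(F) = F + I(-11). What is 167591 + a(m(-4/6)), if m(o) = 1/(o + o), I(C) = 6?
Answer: 670385/4 ≈ 1.6760e+5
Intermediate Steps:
m(o) = 1/(2*o)
a(F) = 6 + F (a(F) = F + 6 = 6 + F)
167591 + a(m(-4/6)) = 167591 + (6 + 1/(2*((-4/6)))) = 167591 + (6 + 1/(2*((-4*⅙)))) = 167591 + (6 + 1/(2*(-⅔))) = 167591 + (6 + (½)*(-3/2)) = 167591 + (6 - ¾) = 167591 + 21/4 = 670385/4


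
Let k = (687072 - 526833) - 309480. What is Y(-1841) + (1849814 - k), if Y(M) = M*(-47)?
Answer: 2085582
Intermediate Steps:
Y(M) = -47*M
k = -149241 (k = 160239 - 309480 = -149241)
Y(-1841) + (1849814 - k) = -47*(-1841) + (1849814 - 1*(-149241)) = 86527 + (1849814 + 149241) = 86527 + 1999055 = 2085582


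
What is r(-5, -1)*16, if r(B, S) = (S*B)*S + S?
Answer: -96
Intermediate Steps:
r(B, S) = S + B*S² (r(B, S) = (B*S)*S + S = B*S² + S = S + B*S²)
r(-5, -1)*16 = -(1 - 5*(-1))*16 = -(1 + 5)*16 = -1*6*16 = -6*16 = -96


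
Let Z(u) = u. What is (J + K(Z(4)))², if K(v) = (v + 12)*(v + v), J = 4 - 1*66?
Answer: 4356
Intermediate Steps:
J = -62 (J = 4 - 66 = -62)
K(v) = 2*v*(12 + v) (K(v) = (12 + v)*(2*v) = 2*v*(12 + v))
(J + K(Z(4)))² = (-62 + 2*4*(12 + 4))² = (-62 + 2*4*16)² = (-62 + 128)² = 66² = 4356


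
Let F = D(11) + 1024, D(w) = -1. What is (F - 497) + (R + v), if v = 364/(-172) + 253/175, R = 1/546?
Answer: 308343187/586950 ≈ 525.33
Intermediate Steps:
R = 1/546 ≈ 0.0018315
v = -5046/7525 (v = 364*(-1/172) + 253*(1/175) = -91/43 + 253/175 = -5046/7525 ≈ -0.67056)
F = 1023 (F = -1 + 1024 = 1023)
(F - 497) + (R + v) = (1023 - 497) + (1/546 - 5046/7525) = 526 - 392513/586950 = 308343187/586950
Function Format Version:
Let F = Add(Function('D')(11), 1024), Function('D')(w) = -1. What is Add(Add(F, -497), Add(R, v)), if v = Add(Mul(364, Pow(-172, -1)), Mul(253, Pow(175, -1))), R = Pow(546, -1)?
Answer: Rational(308343187, 586950) ≈ 525.33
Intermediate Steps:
R = Rational(1, 546) ≈ 0.0018315
v = Rational(-5046, 7525) (v = Add(Mul(364, Rational(-1, 172)), Mul(253, Rational(1, 175))) = Add(Rational(-91, 43), Rational(253, 175)) = Rational(-5046, 7525) ≈ -0.67056)
F = 1023 (F = Add(-1, 1024) = 1023)
Add(Add(F, -497), Add(R, v)) = Add(Add(1023, -497), Add(Rational(1, 546), Rational(-5046, 7525))) = Add(526, Rational(-392513, 586950)) = Rational(308343187, 586950)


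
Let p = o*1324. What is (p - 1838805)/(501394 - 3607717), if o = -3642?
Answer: 2220271/1035441 ≈ 2.1443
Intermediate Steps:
p = -4822008 (p = -3642*1324 = -4822008)
(p - 1838805)/(501394 - 3607717) = (-4822008 - 1838805)/(501394 - 3607717) = -6660813/(-3106323) = -6660813*(-1/3106323) = 2220271/1035441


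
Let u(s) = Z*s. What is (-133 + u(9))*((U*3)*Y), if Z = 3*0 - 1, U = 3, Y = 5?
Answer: -6390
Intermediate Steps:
Z = -1 (Z = 0 - 1 = -1)
u(s) = -s
(-133 + u(9))*((U*3)*Y) = (-133 - 1*9)*((3*3)*5) = (-133 - 9)*(9*5) = -142*45 = -6390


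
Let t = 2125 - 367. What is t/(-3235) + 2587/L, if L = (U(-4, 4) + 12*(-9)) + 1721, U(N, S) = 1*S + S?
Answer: 5519227/5243935 ≈ 1.0525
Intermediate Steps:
U(N, S) = 2*S (U(N, S) = S + S = 2*S)
t = 1758
L = 1621 (L = (2*4 + 12*(-9)) + 1721 = (8 - 108) + 1721 = -100 + 1721 = 1621)
t/(-3235) + 2587/L = 1758/(-3235) + 2587/1621 = 1758*(-1/3235) + 2587*(1/1621) = -1758/3235 + 2587/1621 = 5519227/5243935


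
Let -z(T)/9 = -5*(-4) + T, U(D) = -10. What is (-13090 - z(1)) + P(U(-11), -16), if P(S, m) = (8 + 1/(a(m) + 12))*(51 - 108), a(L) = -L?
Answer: -374053/28 ≈ -13359.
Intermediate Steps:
z(T) = -180 - 9*T (z(T) = -9*(-5*(-4) + T) = -9*(20 + T) = -180 - 9*T)
P(S, m) = -456 - 57/(12 - m) (P(S, m) = (8 + 1/(-m + 12))*(51 - 108) = (8 + 1/(12 - m))*(-57) = -456 - 57/(12 - m))
(-13090 - z(1)) + P(U(-11), -16) = (-13090 - (-180 - 9*1)) + 57*(97 - 8*(-16))/(-12 - 16) = (-13090 - (-180 - 9)) + 57*(97 + 128)/(-28) = (-13090 - 1*(-189)) + 57*(-1/28)*225 = (-13090 + 189) - 12825/28 = -12901 - 12825/28 = -374053/28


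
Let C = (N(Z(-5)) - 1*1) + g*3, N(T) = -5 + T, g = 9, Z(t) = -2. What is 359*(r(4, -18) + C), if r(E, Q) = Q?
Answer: 359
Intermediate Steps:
C = 19 (C = ((-5 - 2) - 1*1) + 9*3 = (-7 - 1) + 27 = -8 + 27 = 19)
359*(r(4, -18) + C) = 359*(-18 + 19) = 359*1 = 359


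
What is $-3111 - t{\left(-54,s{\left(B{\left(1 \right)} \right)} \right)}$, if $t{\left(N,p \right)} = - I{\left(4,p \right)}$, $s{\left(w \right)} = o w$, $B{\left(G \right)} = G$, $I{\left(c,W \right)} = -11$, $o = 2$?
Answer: $-3122$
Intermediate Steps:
$s{\left(w \right)} = 2 w$
$t{\left(N,p \right)} = 11$ ($t{\left(N,p \right)} = \left(-1\right) \left(-11\right) = 11$)
$-3111 - t{\left(-54,s{\left(B{\left(1 \right)} \right)} \right)} = -3111 - 11 = -3122$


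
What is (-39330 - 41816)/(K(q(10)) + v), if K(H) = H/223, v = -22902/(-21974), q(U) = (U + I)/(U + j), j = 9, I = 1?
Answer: -1888751009587/24319372 ≈ -77665.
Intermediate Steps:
q(U) = (1 + U)/(9 + U) (q(U) = (U + 1)/(U + 9) = (1 + U)/(9 + U))
v = 11451/10987 (v = -22902*(-1/21974) = 11451/10987 ≈ 1.0422)
K(H) = H/223 (K(H) = H*(1/223) = H/223)
(-39330 - 41816)/(K(q(10)) + v) = (-39330 - 41816)/(((1 + 10)/(9 + 10))/223 + 11451/10987) = -81146/((11/19)/223 + 11451/10987) = -81146/(((1/19)*11)/223 + 11451/10987) = -81146/((1/223)*(11/19) + 11451/10987) = -81146/(11/4237 + 11451/10987) = -81146/48638744/46551919 = -81146*46551919/48638744 = -1888751009587/24319372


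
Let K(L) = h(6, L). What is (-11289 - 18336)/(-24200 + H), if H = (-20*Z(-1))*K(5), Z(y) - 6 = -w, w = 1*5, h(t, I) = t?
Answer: 5925/4864 ≈ 1.2181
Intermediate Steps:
K(L) = 6
w = 5
Z(y) = 1 (Z(y) = 6 - 1*5 = 6 - 5 = 1)
H = -120 (H = -20*1*6 = -20*6 = -120)
(-11289 - 18336)/(-24200 + H) = (-11289 - 18336)/(-24200 - 120) = -29625/(-24320) = -29625*(-1/24320) = 5925/4864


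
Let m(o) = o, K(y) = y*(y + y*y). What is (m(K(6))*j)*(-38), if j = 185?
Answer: -1771560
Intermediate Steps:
K(y) = y*(y + y²)
(m(K(6))*j)*(-38) = ((6²*(1 + 6))*185)*(-38) = ((36*7)*185)*(-38) = (252*185)*(-38) = 46620*(-38) = -1771560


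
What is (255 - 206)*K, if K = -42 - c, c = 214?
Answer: -12544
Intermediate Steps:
K = -256 (K = -42 - 1*214 = -42 - 214 = -256)
(255 - 206)*K = (255 - 206)*(-256) = 49*(-256) = -12544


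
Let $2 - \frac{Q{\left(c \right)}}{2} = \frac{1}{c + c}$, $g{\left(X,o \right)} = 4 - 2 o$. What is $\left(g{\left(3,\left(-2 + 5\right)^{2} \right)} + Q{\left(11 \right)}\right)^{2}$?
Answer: $\frac{12321}{121} \approx 101.83$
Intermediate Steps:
$Q{\left(c \right)} = 4 - \frac{1}{c}$ ($Q{\left(c \right)} = 4 - \frac{2}{c + c} = 4 - \frac{2}{2 c} = 4 - 2 \frac{1}{2 c} = 4 - \frac{1}{c}$)
$\left(g{\left(3,\left(-2 + 5\right)^{2} \right)} + Q{\left(11 \right)}\right)^{2} = \left(\left(4 - 2 \left(-2 + 5\right)^{2}\right) + \left(4 - \frac{1}{11}\right)\right)^{2} = \left(\left(4 - 2 \cdot 3^{2}\right) + \left(4 - \frac{1}{11}\right)\right)^{2} = \left(\left(4 - 18\right) + \left(4 - \frac{1}{11}\right)\right)^{2} = \left(\left(4 - 18\right) + \frac{43}{11}\right)^{2} = \left(-14 + \frac{43}{11}\right)^{2} = \left(- \frac{111}{11}\right)^{2} = \frac{12321}{121}$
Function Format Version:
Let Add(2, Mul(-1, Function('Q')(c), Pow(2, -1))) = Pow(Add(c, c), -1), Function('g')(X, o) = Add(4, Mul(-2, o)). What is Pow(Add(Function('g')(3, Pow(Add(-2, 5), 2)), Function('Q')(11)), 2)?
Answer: Rational(12321, 121) ≈ 101.83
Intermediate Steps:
Function('Q')(c) = Add(4, Mul(-1, Pow(c, -1))) (Function('Q')(c) = Add(4, Mul(-2, Pow(Add(c, c), -1))) = Add(4, Mul(-2, Pow(Mul(2, c), -1))) = Add(4, Mul(-2, Mul(Rational(1, 2), Pow(c, -1)))) = Add(4, Mul(-1, Pow(c, -1))))
Pow(Add(Function('g')(3, Pow(Add(-2, 5), 2)), Function('Q')(11)), 2) = Pow(Add(Add(4, Mul(-2, Pow(Add(-2, 5), 2))), Add(4, Mul(-1, Pow(11, -1)))), 2) = Pow(Add(Add(4, Mul(-2, Pow(3, 2))), Add(4, Mul(-1, Rational(1, 11)))), 2) = Pow(Add(Add(4, Mul(-2, 9)), Add(4, Rational(-1, 11))), 2) = Pow(Add(Add(4, -18), Rational(43, 11)), 2) = Pow(Add(-14, Rational(43, 11)), 2) = Pow(Rational(-111, 11), 2) = Rational(12321, 121)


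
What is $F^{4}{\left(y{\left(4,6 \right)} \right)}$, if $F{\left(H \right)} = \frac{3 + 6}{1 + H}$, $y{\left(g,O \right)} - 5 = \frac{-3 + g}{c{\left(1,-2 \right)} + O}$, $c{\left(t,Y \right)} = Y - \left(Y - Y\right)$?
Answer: $\frac{1679616}{390625} \approx 4.2998$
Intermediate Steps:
$c{\left(t,Y \right)} = Y$ ($c{\left(t,Y \right)} = Y - 0 = Y + 0 = Y$)
$y{\left(g,O \right)} = 5 + \frac{-3 + g}{-2 + O}$
$F{\left(H \right)} = \frac{9}{1 + H}$
$F^{4}{\left(y{\left(4,6 \right)} \right)} = \left(\frac{9}{1 + \frac{-13 + 4 + 5 \cdot 6}{-2 + 6}}\right)^{4} = \left(\frac{9}{1 + \frac{-13 + 4 + 30}{4}}\right)^{4} = \left(\frac{9}{1 + \frac{1}{4} \cdot 21}\right)^{4} = \left(\frac{9}{1 + \frac{21}{4}}\right)^{4} = \left(\frac{9}{\frac{25}{4}}\right)^{4} = \left(9 \cdot \frac{4}{25}\right)^{4} = \left(\frac{36}{25}\right)^{4} = \frac{1679616}{390625}$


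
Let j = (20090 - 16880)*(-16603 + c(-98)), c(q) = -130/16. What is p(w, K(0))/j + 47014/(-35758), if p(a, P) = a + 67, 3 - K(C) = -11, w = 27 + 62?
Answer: -1671248340637/1271118500585 ≈ -1.3148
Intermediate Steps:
w = 89
K(C) = 14 (K(C) = 3 - 1*(-11) = 3 + 11 = 14)
c(q) = -65/8 (c(q) = -130*1/16 = -65/8)
j = -213286845/4 (j = (20090 - 16880)*(-16603 - 65/8) = 3210*(-132889/8) = -213286845/4 ≈ -5.3322e+7)
p(a, P) = 67 + a
p(w, K(0))/j + 47014/(-35758) = (67 + 89)/(-213286845/4) + 47014/(-35758) = 156*(-4/213286845) + 47014*(-1/35758) = -208/71095615 - 23507/17879 = -1671248340637/1271118500585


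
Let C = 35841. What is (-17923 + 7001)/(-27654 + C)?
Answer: -10922/8187 ≈ -1.3341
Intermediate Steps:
(-17923 + 7001)/(-27654 + C) = (-17923 + 7001)/(-27654 + 35841) = -10922/8187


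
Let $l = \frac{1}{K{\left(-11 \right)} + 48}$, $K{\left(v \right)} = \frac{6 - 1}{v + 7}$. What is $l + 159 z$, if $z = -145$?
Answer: $- \frac{4311281}{187} \approx -23055.0$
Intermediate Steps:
$K{\left(v \right)} = \frac{5}{7 + v}$
$l = \frac{4}{187}$ ($l = \frac{1}{\frac{5}{7 - 11} + 48} = \frac{1}{\frac{5}{-4} + 48} = \frac{1}{5 \left(- \frac{1}{4}\right) + 48} = \frac{1}{- \frac{5}{4} + 48} = \frac{1}{\frac{187}{4}} = \frac{4}{187} \approx 0.02139$)
$l + 159 z = \frac{4}{187} + 159 \left(-145\right) = \frac{4}{187} - 23055 = - \frac{4311281}{187}$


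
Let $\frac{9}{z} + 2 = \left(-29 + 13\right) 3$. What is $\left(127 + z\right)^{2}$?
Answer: $\frac{40208281}{2500} \approx 16083.0$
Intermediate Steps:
$z = - \frac{9}{50}$ ($z = \frac{9}{-2 + \left(-29 + 13\right) 3} = \frac{9}{-2 - 48} = \frac{9}{-50} = 9 \left(- \frac{1}{50}\right) = - \frac{9}{50} \approx -0.18$)
$\left(127 + z\right)^{2} = \left(127 - \frac{9}{50}\right)^{2} = \left(\frac{6341}{50}\right)^{2} = \frac{40208281}{2500}$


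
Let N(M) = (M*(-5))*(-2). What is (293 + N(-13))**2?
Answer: 26569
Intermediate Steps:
N(M) = 10*M (N(M) = -5*M*(-2) = 10*M)
(293 + N(-13))**2 = (293 + 10*(-13))**2 = (293 - 130)**2 = 163**2 = 26569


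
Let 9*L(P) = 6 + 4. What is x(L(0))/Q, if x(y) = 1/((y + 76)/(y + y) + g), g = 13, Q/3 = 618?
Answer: 5/442179 ≈ 1.1308e-5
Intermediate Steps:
Q = 1854 (Q = 3*618 = 1854)
L(P) = 10/9 (L(P) = (6 + 4)/9 = (1/9)*10 = 10/9)
x(y) = 1/(13 + (76 + y)/(2*y)) (x(y) = 1/((y + 76)/(y + y) + 13) = 1/((76 + y)/((2*y)) + 13) = 1/((76 + y)*(1/(2*y)) + 13) = 1/((76 + y)/(2*y) + 13) = 1/(13 + (76 + y)/(2*y)))
x(L(0))/Q = (2*(10/9)/(76 + 27*(10/9)))/1854 = (2*(10/9)/(76 + 30))*(1/1854) = (2*(10/9)/106)*(1/1854) = (2*(10/9)*(1/106))*(1/1854) = (10/477)*(1/1854) = 5/442179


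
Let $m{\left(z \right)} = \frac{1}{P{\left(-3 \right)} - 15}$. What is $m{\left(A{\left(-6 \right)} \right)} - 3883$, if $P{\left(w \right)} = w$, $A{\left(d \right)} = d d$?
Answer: $- \frac{69895}{18} \approx -3883.1$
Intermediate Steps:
$A{\left(d \right)} = d^{2}$
$m{\left(z \right)} = - \frac{1}{18}$ ($m{\left(z \right)} = \frac{1}{-3 - 15} = \frac{1}{-18} = - \frac{1}{18}$)
$m{\left(A{\left(-6 \right)} \right)} - 3883 = - \frac{1}{18} - 3883 = - \frac{69895}{18}$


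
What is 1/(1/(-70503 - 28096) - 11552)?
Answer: -98599/1139015649 ≈ -8.6565e-5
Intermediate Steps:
1/(1/(-70503 - 28096) - 11552) = 1/(1/(-98599) - 11552) = 1/(-1/98599 - 11552) = 1/(-1139015649/98599) = -98599/1139015649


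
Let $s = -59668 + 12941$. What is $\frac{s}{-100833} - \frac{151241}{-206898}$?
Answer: $\frac{8305935533}{6954048678} \approx 1.1944$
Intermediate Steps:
$s = -46727$
$\frac{s}{-100833} - \frac{151241}{-206898} = - \frac{46727}{-100833} - \frac{151241}{-206898} = \left(-46727\right) \left(- \frac{1}{100833}\right) - - \frac{151241}{206898} = \frac{46727}{100833} + \frac{151241}{206898} = \frac{8305935533}{6954048678}$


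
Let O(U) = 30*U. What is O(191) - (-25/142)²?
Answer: 115539095/20164 ≈ 5730.0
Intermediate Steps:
O(191) - (-25/142)² = 30*191 - (-25/142)² = 5730 - (-25*1/142)² = 5730 - (-25/142)² = 5730 - 1*625/20164 = 5730 - 625/20164 = 115539095/20164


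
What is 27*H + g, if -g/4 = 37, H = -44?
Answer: -1336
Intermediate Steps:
g = -148 (g = -4*37 = -148)
27*H + g = 27*(-44) - 148 = -1188 - 148 = -1336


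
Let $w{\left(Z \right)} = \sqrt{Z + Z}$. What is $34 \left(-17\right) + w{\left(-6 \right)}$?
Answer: $-578 + 2 i \sqrt{3} \approx -578.0 + 3.4641 i$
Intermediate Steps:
$w{\left(Z \right)} = \sqrt{2} \sqrt{Z}$ ($w{\left(Z \right)} = \sqrt{2 Z} = \sqrt{2} \sqrt{Z}$)
$34 \left(-17\right) + w{\left(-6 \right)} = 34 \left(-17\right) + \sqrt{2} \sqrt{-6} = -578 + \sqrt{2} i \sqrt{6} = -578 + 2 i \sqrt{3}$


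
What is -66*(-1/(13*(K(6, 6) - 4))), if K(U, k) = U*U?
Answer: 33/208 ≈ 0.15865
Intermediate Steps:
K(U, k) = U²
-66*(-1/(13*(K(6, 6) - 4))) = -66*(-1/(13*(6² - 4))) = -66*(-1/(13*(36 - 4))) = -66/(32*(-13)) = -66/(-416) = -66*(-1/416) = 33/208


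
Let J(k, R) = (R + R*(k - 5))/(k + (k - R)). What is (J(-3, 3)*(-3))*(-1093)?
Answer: 7651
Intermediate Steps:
J(k, R) = (R + R*(-5 + k))/(-R + 2*k)
(J(-3, 3)*(-3))*(-1093) = ((3*(-4 - 3)/(-1*3 + 2*(-3)))*(-3))*(-1093) = ((3*(-7)/(-3 - 6))*(-3))*(-1093) = ((3*(-7)/(-9))*(-3))*(-1093) = ((3*(-1/9)*(-7))*(-3))*(-1093) = ((7/3)*(-3))*(-1093) = -7*(-1093) = 7651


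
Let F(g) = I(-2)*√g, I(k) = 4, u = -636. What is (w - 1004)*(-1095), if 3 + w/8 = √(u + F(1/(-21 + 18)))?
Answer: 1125660 - 5840*√(-1431 + 3*I*√3) ≈ 1.1253e+6 - 2.2092e+5*I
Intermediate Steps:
F(g) = 4*√g
w = -24 + 8*√(-636 + 4*I*√3/3) (w = -24 + 8*√(-636 + 4*√(1/(-21 + 18))) = -24 + 8*√(-636 + 4*√(1/(-3))) = -24 + 8*√(-636 + 4*√(-⅓)) = -24 + 8*√(-636 + 4*(I*√3/3)) = -24 + 8*√(-636 + 4*I*√3/3) ≈ -23.634 + 201.75*I)
(w - 1004)*(-1095) = ((-24 + 16*√(-1431 + 3*I*√3)/3) - 1004)*(-1095) = (-1028 + 16*√(-1431 + 3*I*√3)/3)*(-1095) = 1125660 - 5840*√(-1431 + 3*I*√3)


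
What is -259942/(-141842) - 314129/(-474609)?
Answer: 83963749148/33659744889 ≈ 2.4945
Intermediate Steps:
-259942/(-141842) - 314129/(-474609) = -259942*(-1/141842) - 314129*(-1/474609) = 129971/70921 + 314129/474609 = 83963749148/33659744889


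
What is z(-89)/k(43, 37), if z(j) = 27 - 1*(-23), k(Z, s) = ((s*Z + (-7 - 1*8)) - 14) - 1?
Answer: 50/1561 ≈ 0.032031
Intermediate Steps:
k(Z, s) = -30 + Z*s (k(Z, s) = ((Z*s + (-7 - 8)) - 14) - 1 = ((Z*s - 15) - 14) - 1 = ((-15 + Z*s) - 14) - 1 = (-29 + Z*s) - 1 = -30 + Z*s)
z(j) = 50 (z(j) = 27 + 23 = 50)
z(-89)/k(43, 37) = 50/(-30 + 43*37) = 50/(-30 + 1591) = 50/1561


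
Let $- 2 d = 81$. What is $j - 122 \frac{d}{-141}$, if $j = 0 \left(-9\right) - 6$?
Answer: $- \frac{1929}{47} \approx -41.043$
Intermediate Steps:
$d = - \frac{81}{2}$ ($d = \left(- \frac{1}{2}\right) 81 = - \frac{81}{2} \approx -40.5$)
$j = -6$ ($j = 0 - 6 = -6$)
$j - 122 \frac{d}{-141} = -6 - 122 \left(- \frac{81}{2 \left(-141\right)}\right) = -6 - 122 \left(\left(- \frac{81}{2}\right) \left(- \frac{1}{141}\right)\right) = -6 - \frac{1647}{47} = - \frac{1929}{47}$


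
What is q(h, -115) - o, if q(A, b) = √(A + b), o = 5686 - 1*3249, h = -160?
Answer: -2437 + 5*I*√11 ≈ -2437.0 + 16.583*I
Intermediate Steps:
o = 2437 (o = 5686 - 3249 = 2437)
q(h, -115) - o = √(-160 - 115) - 1*2437 = √(-275) - 2437 = 5*I*√11 - 2437 = -2437 + 5*I*√11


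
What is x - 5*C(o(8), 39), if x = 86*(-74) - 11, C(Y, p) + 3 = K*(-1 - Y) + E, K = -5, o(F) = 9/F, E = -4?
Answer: -51145/8 ≈ -6393.1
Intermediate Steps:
C(Y, p) = -2 + 5*Y (C(Y, p) = -3 + (-5*(-1 - Y) - 4) = -3 + ((5 + 5*Y) - 4) = -3 + (1 + 5*Y) = -2 + 5*Y)
x = -6375 (x = -6364 - 11 = -6375)
x - 5*C(o(8), 39) = -6375 - 5*(-2 + 5*(9/8)) = -6375 - 5*(-2 + 45/8) = -6375 - 5*29/8 = -6375 - 145/8 = -51145/8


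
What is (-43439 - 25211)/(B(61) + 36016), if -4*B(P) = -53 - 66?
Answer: -274600/144183 ≈ -1.9045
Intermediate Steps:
B(P) = 119/4 (B(P) = -(-53 - 66)/4 = -1/4*(-119) = 119/4)
(-43439 - 25211)/(B(61) + 36016) = (-43439 - 25211)/(119/4 + 36016) = -68650/144183/4 = -68650*4/144183 = -274600/144183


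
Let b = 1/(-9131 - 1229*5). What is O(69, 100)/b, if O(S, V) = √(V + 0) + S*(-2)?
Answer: 1955328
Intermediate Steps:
b = -1/15276 (b = 1/(-9131 - 6145) = 1/(-15276) = -1/15276 ≈ -6.5462e-5)
O(S, V) = √V - 2*S
O(69, 100)/b = (√100 - 2*69)/(-1/15276) = (10 - 138)*(-15276) = -128*(-15276) = 1955328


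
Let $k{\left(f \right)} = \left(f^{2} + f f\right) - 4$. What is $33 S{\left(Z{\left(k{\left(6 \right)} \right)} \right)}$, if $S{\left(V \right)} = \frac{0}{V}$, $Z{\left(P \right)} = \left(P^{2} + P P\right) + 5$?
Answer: $0$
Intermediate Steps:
$k{\left(f \right)} = -4 + 2 f^{2}$ ($k{\left(f \right)} = \left(f^{2} + f^{2}\right) - 4 = 2 f^{2} - 4 = -4 + 2 f^{2}$)
$Z{\left(P \right)} = 5 + 2 P^{2}$ ($Z{\left(P \right)} = \left(P^{2} + P^{2}\right) + 5 = 2 P^{2} + 5 = 5 + 2 P^{2}$)
$S{\left(V \right)} = 0$
$33 S{\left(Z{\left(k{\left(6 \right)} \right)} \right)} = 33 \cdot 0 = 0$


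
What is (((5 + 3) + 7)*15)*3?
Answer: 675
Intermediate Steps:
(((5 + 3) + 7)*15)*3 = ((8 + 7)*15)*3 = (15*15)*3 = 225*3 = 675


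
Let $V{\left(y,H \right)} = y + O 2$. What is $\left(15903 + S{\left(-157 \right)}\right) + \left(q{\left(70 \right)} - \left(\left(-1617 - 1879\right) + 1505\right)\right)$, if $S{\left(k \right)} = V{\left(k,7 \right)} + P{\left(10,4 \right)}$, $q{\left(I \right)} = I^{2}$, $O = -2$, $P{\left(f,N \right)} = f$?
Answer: $22643$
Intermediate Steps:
$V{\left(y,H \right)} = -4 + y$ ($V{\left(y,H \right)} = y - 4 = -4 + y$)
$S{\left(k \right)} = 6 + k$ ($S{\left(k \right)} = \left(-4 + k\right) + 10 = 6 + k$)
$\left(15903 + S{\left(-157 \right)}\right) + \left(q{\left(70 \right)} - \left(\left(-1617 - 1879\right) + 1505\right)\right) = \left(15903 + \left(6 - 157\right)\right) + \left(70^{2} - \left(\left(-1617 - 1879\right) + 1505\right)\right) = \left(15903 - 151\right) + \left(4900 - \left(-3496 + 1505\right)\right) = 15752 + \left(4900 - -1991\right) = 15752 + \left(4900 + 1991\right) = 15752 + 6891 = 22643$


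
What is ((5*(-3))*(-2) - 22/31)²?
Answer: 824464/961 ≈ 857.92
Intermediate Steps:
((5*(-3))*(-2) - 22/31)² = (-15*(-2) - 22*1/31)² = (30 - 22/31)² = (908/31)² = 824464/961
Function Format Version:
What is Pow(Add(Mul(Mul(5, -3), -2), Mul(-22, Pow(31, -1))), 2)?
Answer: Rational(824464, 961) ≈ 857.92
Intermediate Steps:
Pow(Add(Mul(Mul(5, -3), -2), Mul(-22, Pow(31, -1))), 2) = Pow(Add(Mul(-15, -2), Mul(-22, Rational(1, 31))), 2) = Pow(Add(30, Rational(-22, 31)), 2) = Pow(Rational(908, 31), 2) = Rational(824464, 961)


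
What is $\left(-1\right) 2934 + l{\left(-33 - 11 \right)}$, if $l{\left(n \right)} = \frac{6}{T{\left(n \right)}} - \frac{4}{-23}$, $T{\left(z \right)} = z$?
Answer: $- \frac{1484585}{506} \approx -2934.0$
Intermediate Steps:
$l{\left(n \right)} = \frac{4}{23} + \frac{6}{n}$ ($l{\left(n \right)} = \frac{6}{n} - \frac{4}{-23} = \frac{6}{n} - - \frac{4}{23} = \frac{6}{n} + \frac{4}{23} = \frac{4}{23} + \frac{6}{n}$)
$\left(-1\right) 2934 + l{\left(-33 - 11 \right)} = \left(-1\right) 2934 + \left(\frac{4}{23} + \frac{6}{-33 - 11}\right) = -2934 + \left(\frac{4}{23} + \frac{6}{-44}\right) = -2934 + \left(\frac{4}{23} + 6 \left(- \frac{1}{44}\right)\right) = -2934 + \left(\frac{4}{23} - \frac{3}{22}\right) = -2934 + \frac{19}{506} = - \frac{1484585}{506}$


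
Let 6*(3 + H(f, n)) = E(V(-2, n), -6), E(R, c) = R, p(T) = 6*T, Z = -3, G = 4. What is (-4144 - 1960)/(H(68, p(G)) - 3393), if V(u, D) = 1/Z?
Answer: 109872/61129 ≈ 1.7974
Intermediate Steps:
V(u, D) = -⅓ (V(u, D) = 1/(-3) = -⅓)
H(f, n) = -55/18 (H(f, n) = -3 + (⅙)*(-⅓) = -3 - 1/18 = -55/18)
(-4144 - 1960)/(H(68, p(G)) - 3393) = (-4144 - 1960)/(-55/18 - 3393) = -6104/(-61129/18) = -6104*(-18/61129) = 109872/61129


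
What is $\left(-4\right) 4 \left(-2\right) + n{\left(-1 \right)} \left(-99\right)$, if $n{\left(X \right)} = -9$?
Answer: $923$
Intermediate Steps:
$\left(-4\right) 4 \left(-2\right) + n{\left(-1 \right)} \left(-99\right) = \left(-4\right) 4 \left(-2\right) - -891 = \left(-16\right) \left(-2\right) + 891 = 32 + 891 = 923$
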